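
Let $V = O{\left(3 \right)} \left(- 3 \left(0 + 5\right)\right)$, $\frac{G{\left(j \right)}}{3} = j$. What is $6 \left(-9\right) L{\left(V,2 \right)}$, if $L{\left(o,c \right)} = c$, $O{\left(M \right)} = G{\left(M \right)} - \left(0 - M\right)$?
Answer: $-108$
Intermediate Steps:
$G{\left(j \right)} = 3 j$
$O{\left(M \right)} = 4 M$ ($O{\left(M \right)} = 3 M - \left(0 - M\right) = 3 M - - M = 3 M + M = 4 M$)
$V = -180$ ($V = 4 \cdot 3 \left(- 3 \left(0 + 5\right)\right) = 12 \left(\left(-3\right) 5\right) = 12 \left(-15\right) = -180$)
$6 \left(-9\right) L{\left(V,2 \right)} = 6 \left(-9\right) 2 = \left(-54\right) 2 = -108$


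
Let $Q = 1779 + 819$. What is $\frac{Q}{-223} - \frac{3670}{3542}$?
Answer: $- \frac{5010263}{394933} \approx -12.686$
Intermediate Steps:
$Q = 2598$
$\frac{Q}{-223} - \frac{3670}{3542} = \frac{2598}{-223} - \frac{3670}{3542} = 2598 \left(- \frac{1}{223}\right) - \frac{1835}{1771} = - \frac{2598}{223} - \frac{1835}{1771} = - \frac{5010263}{394933}$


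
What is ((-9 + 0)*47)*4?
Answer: -1692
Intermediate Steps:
((-9 + 0)*47)*4 = -9*47*4 = -423*4 = -1692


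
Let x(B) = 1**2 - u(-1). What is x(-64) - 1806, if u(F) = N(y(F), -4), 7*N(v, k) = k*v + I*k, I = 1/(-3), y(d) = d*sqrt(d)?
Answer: -37909/21 - 4*I/7 ≈ -1805.2 - 0.57143*I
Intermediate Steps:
y(d) = d**(3/2)
I = -1/3 (I = 1*(-1/3) = -1/3 ≈ -0.33333)
N(v, k) = -k/21 + k*v/7 (N(v, k) = (k*v - k/3)/7 = (-k/3 + k*v)/7 = -k/21 + k*v/7)
u(F) = 4/21 - 4*F**(3/2)/7 (u(F) = (1/21)*(-4)*(-1 + 3*F**(3/2)) = 4/21 - 4*F**(3/2)/7)
x(B) = 17/21 - 4*I/7 (x(B) = 1**2 - (4/21 - (-4)*I/7) = 1 - (4/21 - (-4)*I/7) = 1 - (4/21 + 4*I/7) = 1 + (-4/21 - 4*I/7) = 17/21 - 4*I/7)
x(-64) - 1806 = (17/21 - 4*I/7) - 1806 = -37909/21 - 4*I/7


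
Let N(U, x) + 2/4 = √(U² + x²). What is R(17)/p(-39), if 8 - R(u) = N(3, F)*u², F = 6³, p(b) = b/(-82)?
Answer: 12505/39 - 23698*√5185/13 ≈ -1.3094e+5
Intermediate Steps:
p(b) = -b/82 (p(b) = b*(-1/82) = -b/82)
F = 216
N(U, x) = -½ + √(U² + x²)
R(u) = 8 - u²*(-½ + 3*√5185) (R(u) = 8 - (-½ + √(3² + 216²))*u² = 8 - (-½ + √(9 + 46656))*u² = 8 - (-½ + √46665)*u² = 8 - (-½ + 3*√5185)*u² = 8 - u²*(-½ + 3*√5185))
R(17)/p(-39) = (8 + (½)*17²*(1 - 6*√5185))/((-1/82*(-39))) = (8 + (½)*289*(1 - 6*√5185))/(39/82) = (8 + (289/2 - 867*√5185))*(82/39) = (305/2 - 867*√5185)*(82/39) = 12505/39 - 23698*√5185/13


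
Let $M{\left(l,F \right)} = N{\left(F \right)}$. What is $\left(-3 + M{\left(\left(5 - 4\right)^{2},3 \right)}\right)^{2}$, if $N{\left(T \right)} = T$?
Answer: $0$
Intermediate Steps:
$M{\left(l,F \right)} = F$
$\left(-3 + M{\left(\left(5 - 4\right)^{2},3 \right)}\right)^{2} = \left(-3 + 3\right)^{2} = 0^{2} = 0$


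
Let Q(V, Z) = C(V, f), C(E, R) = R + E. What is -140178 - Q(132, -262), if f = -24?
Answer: -140286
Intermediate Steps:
C(E, R) = E + R
Q(V, Z) = -24 + V (Q(V, Z) = V - 24 = -24 + V)
-140178 - Q(132, -262) = -140178 - (-24 + 132) = -140178 - 1*108 = -140178 - 108 = -140286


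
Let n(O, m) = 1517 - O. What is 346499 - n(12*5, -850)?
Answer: 345042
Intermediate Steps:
346499 - n(12*5, -850) = 346499 - (1517 - 12*5) = 346499 - (1517 - 1*60) = 346499 - (1517 - 60) = 346499 - 1*1457 = 346499 - 1457 = 345042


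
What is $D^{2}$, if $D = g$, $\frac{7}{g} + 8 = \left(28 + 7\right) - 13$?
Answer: $\frac{1}{4} \approx 0.25$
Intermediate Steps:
$g = \frac{1}{2}$ ($g = \frac{7}{-8 + \left(\left(28 + 7\right) - 13\right)} = \frac{7}{-8 + \left(35 - 13\right)} = \frac{7}{-8 + 22} = \frac{7}{14} = 7 \cdot \frac{1}{14} = \frac{1}{2} \approx 0.5$)
$D = \frac{1}{2} \approx 0.5$
$D^{2} = \left(\frac{1}{2}\right)^{2} = \frac{1}{4}$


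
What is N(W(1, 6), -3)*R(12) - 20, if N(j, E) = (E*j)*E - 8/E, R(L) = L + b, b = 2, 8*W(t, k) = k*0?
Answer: 52/3 ≈ 17.333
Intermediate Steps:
W(t, k) = 0 (W(t, k) = (k*0)/8 = (⅛)*0 = 0)
R(L) = 2 + L (R(L) = L + 2 = 2 + L)
N(j, E) = -8/E + j*E² (N(j, E) = j*E² - 8/E = -8/E + j*E²)
N(W(1, 6), -3)*R(12) - 20 = ((-8 + 0*(-3)³)/(-3))*(2 + 12) - 20 = -(-8 + 0*(-27))/3*14 - 20 = -(-8 + 0)/3*14 - 20 = -⅓*(-8)*14 - 20 = (8/3)*14 - 20 = 112/3 - 20 = 52/3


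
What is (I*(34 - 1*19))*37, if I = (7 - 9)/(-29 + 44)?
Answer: -74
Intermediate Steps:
I = -2/15 ≈ -0.13333
(I*(34 - 1*19))*37 = -2*(34 - 1*19)/15*37 = -2*(34 - 19)/15*37 = -2/15*15*37 = -2*37 = -74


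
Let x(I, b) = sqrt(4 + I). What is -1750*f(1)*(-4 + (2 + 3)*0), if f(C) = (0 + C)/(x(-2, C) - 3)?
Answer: -3000 - 1000*sqrt(2) ≈ -4414.2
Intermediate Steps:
f(C) = C/(-3 + sqrt(2)) (f(C) = (0 + C)/(sqrt(4 - 2) - 3) = C/(sqrt(2) - 3) = C/(-3 + sqrt(2)))
-1750*f(1)*(-4 + (2 + 3)*0) = -1750*(-3/7*1 - 1/7*1*sqrt(2))*(-4 + (2 + 3)*0) = -1750*(-3/7 - sqrt(2)/7)*(-4 + 5*0) = -1750*(-3/7 - sqrt(2)/7)*(-4 + 0) = -1750*(-3/7 - sqrt(2)/7)*(-4) = -1750*(12/7 + 4*sqrt(2)/7) = -3000 - 1000*sqrt(2)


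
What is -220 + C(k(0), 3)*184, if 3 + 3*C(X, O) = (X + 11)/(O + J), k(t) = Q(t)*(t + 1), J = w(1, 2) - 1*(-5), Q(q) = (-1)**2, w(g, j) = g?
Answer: -2900/9 ≈ -322.22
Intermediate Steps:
Q(q) = 1
J = 6 (J = 1 - 1*(-5) = 1 + 5 = 6)
k(t) = 1 + t (k(t) = 1*(t + 1) = 1*(1 + t) = 1 + t)
C(X, O) = -1 + (11 + X)/(3*(6 + O)) (C(X, O) = -1 + ((X + 11)/(O + 6))/3 = -1 + ((11 + X)/(6 + O))/3 = -1 + (11 + X)/(3*(6 + O)))
-220 + C(k(0), 3)*184 = -220 + ((-7 + (1 + 0) - 3*3)/(3*(6 + 3)))*184 = -220 + ((1/3)*(-7 + 1 - 9)/9)*184 = -220 + ((1/3)*(1/9)*(-15))*184 = -220 - 5/9*184 = -220 - 920/9 = -2900/9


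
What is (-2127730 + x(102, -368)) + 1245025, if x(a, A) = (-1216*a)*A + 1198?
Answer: 44762269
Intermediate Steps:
x(a, A) = 1198 - 1216*A*a (x(a, A) = -1216*A*a + 1198 = 1198 - 1216*A*a)
(-2127730 + x(102, -368)) + 1245025 = (-2127730 + (1198 - 1216*(-368)*102)) + 1245025 = (-2127730 + (1198 + 45643776)) + 1245025 = (-2127730 + 45644974) + 1245025 = 43517244 + 1245025 = 44762269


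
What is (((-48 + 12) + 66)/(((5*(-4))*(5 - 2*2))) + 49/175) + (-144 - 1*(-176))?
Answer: 1539/50 ≈ 30.780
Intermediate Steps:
(((-48 + 12) + 66)/(((5*(-4))*(5 - 2*2))) + 49/175) + (-144 - 1*(-176)) = ((-36 + 66)/((-20*(5 - 4))) + 49*(1/175)) + (-144 + 176) = (30/((-20*1)) + 7/25) + 32 = (30/(-20) + 7/25) + 32 = (30*(-1/20) + 7/25) + 32 = (-3/2 + 7/25) + 32 = -61/50 + 32 = 1539/50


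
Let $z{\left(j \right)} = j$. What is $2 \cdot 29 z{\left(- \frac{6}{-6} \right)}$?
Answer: $58$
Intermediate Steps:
$2 \cdot 29 z{\left(- \frac{6}{-6} \right)} = 2 \cdot 29 \left(- \frac{6}{-6}\right) = 58 \left(\left(-6\right) \left(- \frac{1}{6}\right)\right) = 58 \cdot 1 = 58$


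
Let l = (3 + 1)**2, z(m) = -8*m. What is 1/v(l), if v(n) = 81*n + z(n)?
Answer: 1/1168 ≈ 0.00085616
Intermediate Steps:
l = 16 (l = 4**2 = 16)
v(n) = 73*n (v(n) = 81*n - 8*n = 73*n)
1/v(l) = 1/(73*16) = 1/1168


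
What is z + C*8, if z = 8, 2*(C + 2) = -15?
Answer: -68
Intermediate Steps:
C = -19/2 (C = -2 + (1/2)*(-15) = -2 - 15/2 = -19/2 ≈ -9.5000)
z + C*8 = 8 - 19/2*8 = 8 - 76 = -68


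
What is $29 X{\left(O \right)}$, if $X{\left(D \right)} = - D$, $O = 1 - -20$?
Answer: $-609$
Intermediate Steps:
$O = 21$ ($O = 1 + 20 = 21$)
$29 X{\left(O \right)} = 29 \left(\left(-1\right) 21\right) = 29 \left(-21\right) = -609$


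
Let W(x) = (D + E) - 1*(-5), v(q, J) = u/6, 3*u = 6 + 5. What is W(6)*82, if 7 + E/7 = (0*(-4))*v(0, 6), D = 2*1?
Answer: -3444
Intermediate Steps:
u = 11/3 (u = (6 + 5)/3 = (1/3)*11 = 11/3 ≈ 3.6667)
D = 2
v(q, J) = 11/18 (v(q, J) = (11/3)/6 = (11/3)*(1/6) = 11/18)
E = -49 (E = -49 + 7*((0*(-4))*(11/18)) = -49 + 7*(0*(11/18)) = -49 + 7*0 = -49 + 0 = -49)
W(x) = -42 (W(x) = (2 - 49) - 1*(-5) = -47 + 5 = -42)
W(6)*82 = -42*82 = -3444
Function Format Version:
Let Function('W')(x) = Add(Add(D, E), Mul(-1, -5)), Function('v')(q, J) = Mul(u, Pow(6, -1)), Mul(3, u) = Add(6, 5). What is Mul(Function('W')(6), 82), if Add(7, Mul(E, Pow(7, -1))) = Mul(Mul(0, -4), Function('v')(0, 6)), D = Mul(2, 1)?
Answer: -3444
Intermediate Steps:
u = Rational(11, 3) (u = Mul(Rational(1, 3), Add(6, 5)) = Mul(Rational(1, 3), 11) = Rational(11, 3) ≈ 3.6667)
D = 2
Function('v')(q, J) = Rational(11, 18) (Function('v')(q, J) = Mul(Rational(11, 3), Pow(6, -1)) = Mul(Rational(11, 3), Rational(1, 6)) = Rational(11, 18))
E = -49 (E = Add(-49, Mul(7, Mul(Mul(0, -4), Rational(11, 18)))) = Add(-49, Mul(7, Mul(0, Rational(11, 18)))) = Add(-49, Mul(7, 0)) = Add(-49, 0) = -49)
Function('W')(x) = -42 (Function('W')(x) = Add(Add(2, -49), Mul(-1, -5)) = Add(-47, 5) = -42)
Mul(Function('W')(6), 82) = Mul(-42, 82) = -3444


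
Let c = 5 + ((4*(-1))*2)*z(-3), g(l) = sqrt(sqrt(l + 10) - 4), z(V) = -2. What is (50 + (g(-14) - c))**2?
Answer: (29 + sqrt(2)*sqrt(-2 + I))**2 ≈ 865.18 + 121.37*I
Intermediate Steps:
g(l) = sqrt(-4 + sqrt(10 + l)) (g(l) = sqrt(sqrt(10 + l) - 4) = sqrt(-4 + sqrt(10 + l)))
c = 21 (c = 5 + ((4*(-1))*2)*(-2) = 5 - 4*2*(-2) = 5 - 8*(-2) = 5 + 16 = 21)
(50 + (g(-14) - c))**2 = (50 + (sqrt(-4 + sqrt(10 - 14)) - 1*21))**2 = (50 + (sqrt(-4 + sqrt(-4)) - 21))**2 = (50 + (sqrt(-4 + 2*I) - 21))**2 = (50 + (-21 + sqrt(-4 + 2*I)))**2 = (29 + sqrt(-4 + 2*I))**2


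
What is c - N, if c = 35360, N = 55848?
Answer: -20488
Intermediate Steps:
c - N = 35360 - 1*55848 = 35360 - 55848 = -20488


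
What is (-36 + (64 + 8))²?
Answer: 1296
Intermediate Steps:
(-36 + (64 + 8))² = (-36 + 72)² = 36² = 1296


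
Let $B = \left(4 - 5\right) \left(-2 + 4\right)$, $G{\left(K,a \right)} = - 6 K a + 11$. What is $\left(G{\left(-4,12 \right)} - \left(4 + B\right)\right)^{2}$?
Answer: $88209$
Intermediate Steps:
$G{\left(K,a \right)} = 11 - 6 K a$ ($G{\left(K,a \right)} = - 6 K a + 11 = 11 - 6 K a$)
$B = -2$ ($B = \left(-1\right) 2 = -2$)
$\left(G{\left(-4,12 \right)} - \left(4 + B\right)\right)^{2} = \left(\left(11 - \left(-24\right) 12\right) - \left(4 - 2\right)\right)^{2} = \left(\left(11 + 288\right) - 2\right)^{2} = \left(299 - 2\right)^{2} = 297^{2} = 88209$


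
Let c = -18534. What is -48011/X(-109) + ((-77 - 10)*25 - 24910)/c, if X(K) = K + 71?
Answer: 222716276/176073 ≈ 1264.9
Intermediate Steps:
X(K) = 71 + K
-48011/X(-109) + ((-77 - 10)*25 - 24910)/c = -48011/(71 - 109) + ((-77 - 10)*25 - 24910)/(-18534) = -48011/(-38) + (-87*25 - 24910)*(-1/18534) = -48011*(-1/38) + (-2175 - 24910)*(-1/18534) = 48011/38 - 27085*(-1/18534) = 48011/38 + 27085/18534 = 222716276/176073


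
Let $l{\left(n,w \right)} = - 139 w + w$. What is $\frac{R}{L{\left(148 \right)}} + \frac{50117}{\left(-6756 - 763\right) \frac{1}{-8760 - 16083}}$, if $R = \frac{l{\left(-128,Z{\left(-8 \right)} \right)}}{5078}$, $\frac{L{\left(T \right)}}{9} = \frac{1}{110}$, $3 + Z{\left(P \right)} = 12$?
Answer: $\frac{3161141716899}{19090741} \approx 1.6559 \cdot 10^{5}$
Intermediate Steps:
$Z{\left(P \right)} = 9$ ($Z{\left(P \right)} = -3 + 12 = 9$)
$l{\left(n,w \right)} = - 138 w$
$L{\left(T \right)} = \frac{9}{110}$
$R = - \frac{621}{2539}$ ($R = \frac{\left(-138\right) 9}{5078} = \left(-1242\right) \frac{1}{5078} = - \frac{621}{2539} \approx -0.24458$)
$\frac{R}{L{\left(148 \right)}} + \frac{50117}{\left(-6756 - 763\right) \frac{1}{-8760 - 16083}} = - \frac{621}{2539 \cdot \frac{9}{110}} + \frac{50117}{\left(-6756 - 763\right) \frac{1}{-8760 - 16083}} = \left(- \frac{621}{2539}\right) \frac{110}{9} + \frac{50117}{\left(-7519\right) \frac{1}{-24843}} = - \frac{7590}{2539} + \frac{50117}{\left(-7519\right) \left(- \frac{1}{24843}\right)} = - \frac{7590}{2539} + \frac{50117}{\frac{7519}{24843}} = - \frac{7590}{2539} + 50117 \cdot \frac{24843}{7519} = - \frac{7590}{2539} + \frac{1245056631}{7519} = \frac{3161141716899}{19090741}$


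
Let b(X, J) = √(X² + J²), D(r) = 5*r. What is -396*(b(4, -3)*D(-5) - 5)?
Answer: 51480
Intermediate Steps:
b(X, J) = √(J² + X²)
-396*(b(4, -3)*D(-5) - 5) = -396*(√((-3)² + 4²)*(5*(-5)) - 5) = -396*(√(9 + 16)*(-25) - 5) = -396*(√25*(-25) - 5) = -396*(5*(-25) - 5) = -396*(-125 - 5) = -396*(-130) = 51480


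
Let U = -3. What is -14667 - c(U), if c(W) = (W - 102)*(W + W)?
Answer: -15297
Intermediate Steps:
c(W) = 2*W*(-102 + W) (c(W) = (-102 + W)*(2*W) = 2*W*(-102 + W))
-14667 - c(U) = -14667 - 2*(-3)*(-102 - 3) = -14667 - 2*(-3)*(-105) = -14667 - 1*630 = -14667 - 630 = -15297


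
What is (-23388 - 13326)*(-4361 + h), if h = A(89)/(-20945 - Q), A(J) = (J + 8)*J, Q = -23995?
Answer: 244008898869/1525 ≈ 1.6001e+8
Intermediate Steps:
A(J) = J*(8 + J) (A(J) = (8 + J)*J = J*(8 + J))
h = 8633/3050 (h = (89*(8 + 89))/(-20945 - 1*(-23995)) = (89*97)/(-20945 + 23995) = 8633/3050 ≈ 2.8305)
(-23388 - 13326)*(-4361 + h) = (-23388 - 13326)*(-4361 + 8633/3050) = -36714*(-13292417/3050) = 244008898869/1525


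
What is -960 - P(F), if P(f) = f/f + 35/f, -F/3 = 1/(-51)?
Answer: -1556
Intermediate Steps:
F = 1/17 (F = -3/(-51) = -3*(-1/51) = 1/17 ≈ 0.058824)
P(f) = 1 + 35/f
-960 - P(F) = -960 - (35 + 1/17)/1/17 = -960 - 17*596/17 = -960 - 1*596 = -960 - 596 = -1556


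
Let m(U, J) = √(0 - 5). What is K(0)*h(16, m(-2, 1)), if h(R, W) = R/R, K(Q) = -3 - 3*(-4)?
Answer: 9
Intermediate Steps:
K(Q) = 9 (K(Q) = -3 + 12 = 9)
m(U, J) = I*√5 (m(U, J) = √(-5) = I*√5)
h(R, W) = 1
K(0)*h(16, m(-2, 1)) = 9*1 = 9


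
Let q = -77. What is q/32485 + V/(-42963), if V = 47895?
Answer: -519725742/465217685 ≈ -1.1172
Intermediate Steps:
q/32485 + V/(-42963) = -77/32485 + 47895/(-42963) = -77*1/32485 + 47895*(-1/42963) = -77/32485 - 15965/14321 = -519725742/465217685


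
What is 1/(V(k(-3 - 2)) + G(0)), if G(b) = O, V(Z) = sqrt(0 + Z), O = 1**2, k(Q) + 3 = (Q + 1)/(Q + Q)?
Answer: 5/18 - I*sqrt(65)/18 ≈ 0.27778 - 0.4479*I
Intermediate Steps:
k(Q) = -3 + (1 + Q)/(2*Q) (k(Q) = -3 + (Q + 1)/(Q + Q) = -3 + (1 + Q)/((2*Q)) = -3 + (1 + Q)*(1/(2*Q)) = -3 + (1 + Q)/(2*Q))
O = 1
V(Z) = sqrt(Z)
G(b) = 1
1/(V(k(-3 - 2)) + G(0)) = 1/(sqrt((1 - 5*(-3 - 2))/(2*(-3 - 2))) + 1) = 1/(sqrt((1/2)*(1 - 5*(-5))/(-5)) + 1) = 1/(sqrt((1/2)*(-1/5)*(1 + 25)) + 1) = 1/(sqrt((1/2)*(-1/5)*26) + 1) = 1/(sqrt(-13/5) + 1) = 1/(I*sqrt(65)/5 + 1) = 1/(1 + I*sqrt(65)/5)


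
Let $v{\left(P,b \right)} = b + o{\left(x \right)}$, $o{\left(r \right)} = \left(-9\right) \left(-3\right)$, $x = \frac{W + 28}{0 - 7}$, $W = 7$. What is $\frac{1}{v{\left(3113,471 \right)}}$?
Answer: $\frac{1}{498} \approx 0.002008$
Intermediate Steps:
$x = -5$ ($x = \frac{7 + 28}{0 - 7} = \frac{35}{-7} = 35 \left(- \frac{1}{7}\right) = -5$)
$o{\left(r \right)} = 27$
$v{\left(P,b \right)} = 27 + b$ ($v{\left(P,b \right)} = b + 27 = 27 + b$)
$\frac{1}{v{\left(3113,471 \right)}} = \frac{1}{27 + 471} = \frac{1}{498}$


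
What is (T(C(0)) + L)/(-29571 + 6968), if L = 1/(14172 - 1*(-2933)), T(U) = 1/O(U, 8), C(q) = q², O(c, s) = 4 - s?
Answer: 2443/220928180 ≈ 1.1058e-5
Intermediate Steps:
T(U) = -¼ (T(U) = 1/(4 - 1*8) = 1/(4 - 8) = 1/(-4) = -¼)
L = 1/17105 (L = 1/(14172 + 2933) = 1/17105 ≈ 5.8462e-5)
(T(C(0)) + L)/(-29571 + 6968) = (-¼ + 1/17105)/(-29571 + 6968) = -17101/68420/(-22603) = -17101/68420*(-1/22603) = 2443/220928180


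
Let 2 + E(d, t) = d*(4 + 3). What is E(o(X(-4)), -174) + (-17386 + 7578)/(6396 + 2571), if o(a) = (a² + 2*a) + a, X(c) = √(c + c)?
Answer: -529894/8967 + 42*I*√2 ≈ -59.094 + 59.397*I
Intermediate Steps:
X(c) = √2*√c (X(c) = √(2*c) = √2*√c)
o(a) = a² + 3*a
E(d, t) = -2 + 7*d (E(d, t) = -2 + d*(4 + 3) = -2 + d*7 = -2 + 7*d)
E(o(X(-4)), -174) + (-17386 + 7578)/(6396 + 2571) = (-2 + 7*((√2*√(-4))*(3 + √2*√(-4)))) + (-17386 + 7578)/(6396 + 2571) = (-2 + 7*((√2*(2*I))*(3 + √2*(2*I)))) - 9808/8967 = (-2 + 7*((2*I*√2)*(3 + 2*I*√2))) - 9808*1/8967 = (-2 + 7*(2*I*√2*(3 + 2*I*√2))) - 9808/8967 = (-2 + 14*I*√2*(3 + 2*I*√2)) - 9808/8967 = -27742/8967 + 14*I*√2*(3 + 2*I*√2)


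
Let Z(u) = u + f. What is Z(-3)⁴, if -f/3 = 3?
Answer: 20736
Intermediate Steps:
f = -9 (f = -3*3 = -9)
Z(u) = -9 + u (Z(u) = u - 9 = -9 + u)
Z(-3)⁴ = (-9 - 3)⁴ = (-12)⁴ = 20736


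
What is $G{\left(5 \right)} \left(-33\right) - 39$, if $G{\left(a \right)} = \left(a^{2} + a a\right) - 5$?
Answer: $-1524$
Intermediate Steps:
$G{\left(a \right)} = -5 + 2 a^{2}$ ($G{\left(a \right)} = \left(a^{2} + a^{2}\right) - 5 = 2 a^{2} - 5 = -5 + 2 a^{2}$)
$G{\left(5 \right)} \left(-33\right) - 39 = \left(-5 + 2 \cdot 5^{2}\right) \left(-33\right) - 39 = \left(-5 + 2 \cdot 25\right) \left(-33\right) - 39 = \left(-5 + 50\right) \left(-33\right) - 39 = 45 \left(-33\right) - 39 = -1485 - 39 = -1524$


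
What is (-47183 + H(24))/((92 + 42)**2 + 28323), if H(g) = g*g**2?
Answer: -33359/46279 ≈ -0.72082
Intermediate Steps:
H(g) = g**3
(-47183 + H(24))/((92 + 42)**2 + 28323) = (-47183 + 24**3)/((92 + 42)**2 + 28323) = (-47183 + 13824)/(134**2 + 28323) = -33359/(17956 + 28323) = -33359/46279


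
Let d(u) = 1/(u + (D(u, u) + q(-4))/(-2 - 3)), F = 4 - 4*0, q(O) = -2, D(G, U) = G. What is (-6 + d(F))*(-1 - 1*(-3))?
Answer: -103/9 ≈ -11.444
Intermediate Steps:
F = 4 (F = 4 + 0 = 4)
d(u) = 1/(⅖ + 4*u/5) (d(u) = 1/(u + (u - 2)/(-2 - 3)) = 1/(u + (-2 + u)/(-5)) = 1/(u + (-2 + u)*(-⅕)) = 1/(u + (⅖ - u/5)) = 1/(⅖ + 4*u/5))
(-6 + d(F))*(-1 - 1*(-3)) = (-6 + 5/(2*(1 + 2*4)))*(-1 - 1*(-3)) = (-6 + 5/(2*(1 + 8)))*(-1 + 3) = (-6 + (5/2)/9)*2 = (-6 + (5/2)*(⅑))*2 = (-6 + 5/18)*2 = -103/18*2 = -103/9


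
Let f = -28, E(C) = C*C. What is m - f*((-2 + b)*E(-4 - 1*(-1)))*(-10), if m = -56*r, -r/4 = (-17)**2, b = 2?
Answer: 64736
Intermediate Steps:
E(C) = C**2
r = -1156 (r = -4*(-17)**2 = -4*289 = -1156)
m = 64736 (m = -56*(-1156) = 64736)
m - f*((-2 + b)*E(-4 - 1*(-1)))*(-10) = 64736 - (-28*(-2 + 2)*(-4 - 1*(-1))**2)*(-10) = 64736 - (-0*(-4 + 1)**2)*(-10) = 64736 - (-0*(-3)**2)*(-10) = 64736 - (-0*9)*(-10) = 64736 - (-28*0)*(-10) = 64736 - 0*(-10) = 64736 - 1*0 = 64736 + 0 = 64736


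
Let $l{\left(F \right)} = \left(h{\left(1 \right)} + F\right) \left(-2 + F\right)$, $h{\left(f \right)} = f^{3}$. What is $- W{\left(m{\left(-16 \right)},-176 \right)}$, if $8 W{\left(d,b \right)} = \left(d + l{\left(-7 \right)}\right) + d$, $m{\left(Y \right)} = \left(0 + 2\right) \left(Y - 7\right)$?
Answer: $\frac{19}{4} \approx 4.75$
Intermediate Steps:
$l{\left(F \right)} = \left(1 + F\right) \left(-2 + F\right)$ ($l{\left(F \right)} = \left(1^{3} + F\right) \left(-2 + F\right) = \left(1 + F\right) \left(-2 + F\right)$)
$m{\left(Y \right)} = -14 + 2 Y$ ($m{\left(Y \right)} = 2 \left(-7 + Y\right) = -14 + 2 Y$)
$W{\left(d,b \right)} = \frac{27}{4} + \frac{d}{4}$ ($W{\left(d,b \right)} = \frac{\left(d - \left(-5 - 49\right)\right) + d}{8} = \frac{\left(d + \left(-2 + 49 + 7\right)\right) + d}{8} = \frac{\left(d + 54\right) + d}{8} = \frac{\left(54 + d\right) + d}{8} = \frac{54 + 2 d}{8} = \frac{27}{4} + \frac{d}{4}$)
$- W{\left(m{\left(-16 \right)},-176 \right)} = - (\frac{27}{4} + \frac{-14 + 2 \left(-16\right)}{4}) = - (\frac{27}{4} + \frac{-14 - 32}{4}) = - (\frac{27}{4} + \frac{1}{4} \left(-46\right)) = - (\frac{27}{4} - \frac{23}{2}) = \left(-1\right) \left(- \frac{19}{4}\right) = \frac{19}{4}$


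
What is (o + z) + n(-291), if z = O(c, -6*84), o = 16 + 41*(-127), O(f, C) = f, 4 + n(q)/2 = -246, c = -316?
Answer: -6007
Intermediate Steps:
n(q) = -500 (n(q) = -8 + 2*(-246) = -8 - 492 = -500)
o = -5191 (o = 16 - 5207 = -5191)
z = -316
(o + z) + n(-291) = (-5191 - 316) - 500 = -5507 - 500 = -6007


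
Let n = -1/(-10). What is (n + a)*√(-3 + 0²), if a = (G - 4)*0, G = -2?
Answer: I*√3/10 ≈ 0.17321*I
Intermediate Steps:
a = 0 (a = (-2 - 4)*0 = -6*0 = 0)
n = ⅒ (n = -1*(-⅒) = ⅒ ≈ 0.10000)
(n + a)*√(-3 + 0²) = (⅒ + 0)*√(-3 + 0²) = √(-3 + 0)/10 = √(-3)/10 = (I*√3)/10 = I*√3/10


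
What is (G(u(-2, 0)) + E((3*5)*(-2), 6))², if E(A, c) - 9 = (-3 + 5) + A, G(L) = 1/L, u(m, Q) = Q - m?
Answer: 1369/4 ≈ 342.25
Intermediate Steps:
E(A, c) = 11 + A (E(A, c) = 9 + ((-3 + 5) + A) = 9 + (2 + A) = 11 + A)
(G(u(-2, 0)) + E((3*5)*(-2), 6))² = (1/(0 - 1*(-2)) + (11 + (3*5)*(-2)))² = (1/(0 + 2) + (11 + 15*(-2)))² = (1/2 + (11 - 30))² = (½ - 19)² = (-37/2)² = 1369/4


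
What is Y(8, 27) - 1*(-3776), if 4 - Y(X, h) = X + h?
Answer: 3745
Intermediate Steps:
Y(X, h) = 4 - X - h (Y(X, h) = 4 - (X + h) = 4 + (-X - h) = 4 - X - h)
Y(8, 27) - 1*(-3776) = (4 - 1*8 - 1*27) - 1*(-3776) = (4 - 8 - 27) + 3776 = -31 + 3776 = 3745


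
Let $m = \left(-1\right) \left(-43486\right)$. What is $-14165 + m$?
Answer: $29321$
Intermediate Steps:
$m = 43486$
$-14165 + m = -14165 + 43486 = 29321$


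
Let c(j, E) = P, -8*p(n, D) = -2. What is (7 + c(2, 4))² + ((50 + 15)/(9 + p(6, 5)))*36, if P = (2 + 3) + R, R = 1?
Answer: 15613/37 ≈ 421.97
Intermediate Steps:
p(n, D) = ¼ (p(n, D) = -⅛*(-2) = ¼)
P = 6 (P = (2 + 3) + 1 = 5 + 1 = 6)
c(j, E) = 6
(7 + c(2, 4))² + ((50 + 15)/(9 + p(6, 5)))*36 = (7 + 6)² + ((50 + 15)/(9 + ¼))*36 = 13² + (65/(37/4))*36 = 169 + (65*(4/37))*36 = 169 + (260/37)*36 = 169 + 9360/37 = 15613/37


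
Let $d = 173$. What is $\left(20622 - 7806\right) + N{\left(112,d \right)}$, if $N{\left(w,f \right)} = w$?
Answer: $12928$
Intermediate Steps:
$\left(20622 - 7806\right) + N{\left(112,d \right)} = \left(20622 - 7806\right) + 112 = 12816 + 112 = 12928$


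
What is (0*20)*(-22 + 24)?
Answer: 0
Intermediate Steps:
(0*20)*(-22 + 24) = 0*2 = 0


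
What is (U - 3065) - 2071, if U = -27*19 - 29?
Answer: -5678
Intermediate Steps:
U = -542 (U = -513 - 29 = -542)
(U - 3065) - 2071 = (-542 - 3065) - 2071 = -3607 - 2071 = -5678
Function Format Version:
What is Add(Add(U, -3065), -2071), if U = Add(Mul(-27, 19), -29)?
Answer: -5678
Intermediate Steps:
U = -542 (U = Add(-513, -29) = -542)
Add(Add(U, -3065), -2071) = Add(Add(-542, -3065), -2071) = Add(-3607, -2071) = -5678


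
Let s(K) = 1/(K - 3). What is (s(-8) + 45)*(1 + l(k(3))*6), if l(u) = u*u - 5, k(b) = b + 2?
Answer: 5434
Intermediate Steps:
k(b) = 2 + b
s(K) = 1/(-3 + K)
l(u) = -5 + u² (l(u) = u² - 5 = -5 + u²)
(s(-8) + 45)*(1 + l(k(3))*6) = (1/(-3 - 8) + 45)*(1 + (-5 + (2 + 3)²)*6) = (1/(-11) + 45)*(1 + (-5 + 5²)*6) = (-1/11 + 45)*(1 + (-5 + 25)*6) = 494*(1 + 20*6)/11 = 494*(1 + 120)/11 = (494/11)*121 = 5434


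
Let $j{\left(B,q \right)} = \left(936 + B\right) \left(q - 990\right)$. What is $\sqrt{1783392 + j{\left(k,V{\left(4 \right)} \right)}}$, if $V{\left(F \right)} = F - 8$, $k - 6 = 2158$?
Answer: $2 i \sqrt{324502} \approx 1139.3 i$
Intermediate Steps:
$k = 2164$ ($k = 6 + 2158 = 2164$)
$V{\left(F \right)} = -8 + F$
$j{\left(B,q \right)} = \left(-990 + q\right) \left(936 + B\right)$ ($j{\left(B,q \right)} = \left(936 + B\right) \left(-990 + q\right) = \left(-990 + q\right) \left(936 + B\right)$)
$\sqrt{1783392 + j{\left(k,V{\left(4 \right)} \right)}} = \sqrt{1783392 + \left(-926640 - 2142360 + 936 \left(-8 + 4\right) + 2164 \left(-8 + 4\right)\right)} = \sqrt{1783392 + \left(-926640 - 2142360 + 936 \left(-4\right) + 2164 \left(-4\right)\right)} = \sqrt{1783392 - 3081400} = \sqrt{-1298008} = 2 i \sqrt{324502}$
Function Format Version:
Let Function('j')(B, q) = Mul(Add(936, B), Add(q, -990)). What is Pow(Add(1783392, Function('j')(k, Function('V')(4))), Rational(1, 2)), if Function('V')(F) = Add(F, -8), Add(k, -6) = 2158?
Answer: Mul(2, I, Pow(324502, Rational(1, 2))) ≈ Mul(1139.3, I)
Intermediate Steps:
k = 2164 (k = Add(6, 2158) = 2164)
Function('V')(F) = Add(-8, F)
Function('j')(B, q) = Mul(Add(-990, q), Add(936, B)) (Function('j')(B, q) = Mul(Add(936, B), Add(-990, q)) = Mul(Add(-990, q), Add(936, B)))
Pow(Add(1783392, Function('j')(k, Function('V')(4))), Rational(1, 2)) = Pow(Add(1783392, Add(-926640, Mul(-990, 2164), Mul(936, Add(-8, 4)), Mul(2164, Add(-8, 4)))), Rational(1, 2)) = Pow(Add(1783392, Add(-926640, -2142360, Mul(936, -4), Mul(2164, -4))), Rational(1, 2)) = Pow(Add(1783392, Add(-926640, -2142360, -3744, -8656)), Rational(1, 2)) = Pow(Add(1783392, -3081400), Rational(1, 2)) = Pow(-1298008, Rational(1, 2)) = Mul(2, I, Pow(324502, Rational(1, 2)))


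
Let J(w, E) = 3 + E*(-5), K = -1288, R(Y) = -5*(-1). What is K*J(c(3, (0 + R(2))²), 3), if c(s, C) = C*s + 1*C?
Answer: 15456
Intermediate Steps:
R(Y) = 5
c(s, C) = C + C*s (c(s, C) = C*s + C = C + C*s)
J(w, E) = 3 - 5*E
K*J(c(3, (0 + R(2))²), 3) = -1288*(3 - 5*3) = -1288*(3 - 15) = -1288*(-12) = 15456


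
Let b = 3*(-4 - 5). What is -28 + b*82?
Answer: -2242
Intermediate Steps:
b = -27 (b = 3*(-9) = -27)
-28 + b*82 = -28 - 27*82 = -28 - 2214 = -2242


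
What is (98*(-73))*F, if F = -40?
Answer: 286160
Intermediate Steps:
(98*(-73))*F = (98*(-73))*(-40) = -7154*(-40) = 286160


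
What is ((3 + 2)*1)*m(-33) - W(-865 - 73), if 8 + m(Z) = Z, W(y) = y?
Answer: 733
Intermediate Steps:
m(Z) = -8 + Z
((3 + 2)*1)*m(-33) - W(-865 - 73) = ((3 + 2)*1)*(-8 - 33) - (-865 - 73) = (5*1)*(-41) - 1*(-938) = 5*(-41) + 938 = -205 + 938 = 733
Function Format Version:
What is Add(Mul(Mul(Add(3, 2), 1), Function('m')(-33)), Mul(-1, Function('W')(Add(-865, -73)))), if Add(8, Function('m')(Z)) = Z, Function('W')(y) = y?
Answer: 733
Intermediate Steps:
Function('m')(Z) = Add(-8, Z)
Add(Mul(Mul(Add(3, 2), 1), Function('m')(-33)), Mul(-1, Function('W')(Add(-865, -73)))) = Add(Mul(Mul(Add(3, 2), 1), Add(-8, -33)), Mul(-1, Add(-865, -73))) = Add(Mul(Mul(5, 1), -41), Mul(-1, -938)) = Add(Mul(5, -41), 938) = Add(-205, 938) = 733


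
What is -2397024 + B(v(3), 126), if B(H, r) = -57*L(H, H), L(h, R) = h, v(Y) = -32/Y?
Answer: -2396416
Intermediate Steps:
B(H, r) = -57*H
-2397024 + B(v(3), 126) = -2397024 - (-1824)/3 = -2397024 - 57*(-32/3) = -2397024 + 608 = -2396416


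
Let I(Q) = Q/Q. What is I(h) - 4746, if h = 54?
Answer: -4745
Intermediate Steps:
I(Q) = 1
I(h) - 4746 = 1 - 4746 = -4745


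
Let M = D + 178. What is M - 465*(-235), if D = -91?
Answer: 109362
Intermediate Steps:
M = 87 (M = -91 + 178 = 87)
M - 465*(-235) = 87 - 465*(-235) = 87 + 109275 = 109362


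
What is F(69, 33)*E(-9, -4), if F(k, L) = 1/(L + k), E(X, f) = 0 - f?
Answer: 2/51 ≈ 0.039216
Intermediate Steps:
E(X, f) = -f
F(69, 33)*E(-9, -4) = (-1*(-4))/(33 + 69) = 4/102 = (1/102)*4 = 2/51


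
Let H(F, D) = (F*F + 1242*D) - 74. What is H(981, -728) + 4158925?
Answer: 4217036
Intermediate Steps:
H(F, D) = -74 + F² + 1242*D (H(F, D) = (F² + 1242*D) - 74 = -74 + F² + 1242*D)
H(981, -728) + 4158925 = (-74 + 981² + 1242*(-728)) + 4158925 = (-74 + 962361 - 904176) + 4158925 = 58111 + 4158925 = 4217036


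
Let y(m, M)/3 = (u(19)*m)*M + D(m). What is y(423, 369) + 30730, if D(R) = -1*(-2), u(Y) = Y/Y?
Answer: 498997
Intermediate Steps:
u(Y) = 1
D(R) = 2
y(m, M) = 6 + 3*M*m (y(m, M) = 3*((1*m)*M + 2) = 3*(m*M + 2) = 3*(M*m + 2) = 3*(2 + M*m) = 6 + 3*M*m)
y(423, 369) + 30730 = (6 + 3*369*423) + 30730 = (6 + 468261) + 30730 = 468267 + 30730 = 498997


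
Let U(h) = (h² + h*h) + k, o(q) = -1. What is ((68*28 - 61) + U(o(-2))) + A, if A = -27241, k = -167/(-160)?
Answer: -4063193/160 ≈ -25395.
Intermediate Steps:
k = 167/160 (k = -167*(-1/160) = 167/160 ≈ 1.0438)
U(h) = 167/160 + 2*h² (U(h) = (h² + h*h) + 167/160 = (h² + h²) + 167/160 = 2*h² + 167/160 = 167/160 + 2*h²)
((68*28 - 61) + U(o(-2))) + A = ((68*28 - 61) + (167/160 + 2*(-1)²)) - 27241 = ((1904 - 61) + (167/160 + 2*1)) - 27241 = (1843 + (167/160 + 2)) - 27241 = (1843 + 487/160) - 27241 = 295367/160 - 27241 = -4063193/160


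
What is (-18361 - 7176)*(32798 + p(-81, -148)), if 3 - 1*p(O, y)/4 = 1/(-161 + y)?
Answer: -258901613878/309 ≈ -8.3787e+8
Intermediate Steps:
p(O, y) = 12 - 4/(-161 + y)
(-18361 - 7176)*(32798 + p(-81, -148)) = (-18361 - 7176)*(32798 + 4*(-484 + 3*(-148))/(-161 - 148)) = -25537*(32798 + 4*(-484 - 444)/(-309)) = -25537*(32798 + 4*(-1/309)*(-928)) = -25537*(32798 + 3712/309) = -25537*10138294/309 = -258901613878/309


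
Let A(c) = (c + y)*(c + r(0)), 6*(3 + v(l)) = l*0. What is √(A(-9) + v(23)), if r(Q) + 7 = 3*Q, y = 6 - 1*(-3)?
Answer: I*√3 ≈ 1.732*I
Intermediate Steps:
y = 9 (y = 6 + 3 = 9)
r(Q) = -7 + 3*Q
v(l) = -3 (v(l) = -3 + (l*0)/6 = -3 + (⅙)*0 = -3 + 0 = -3)
A(c) = (-7 + c)*(9 + c) (A(c) = (c + 9)*(c + (-7 + 3*0)) = (9 + c)*(c + (-7 + 0)) = (9 + c)*(c - 7) = (9 + c)*(-7 + c) = (-7 + c)*(9 + c))
√(A(-9) + v(23)) = √((-63 + (-9)² + 2*(-9)) - 3) = √((-63 + 81 - 18) - 3) = √(0 - 3) = √(-3) = I*√3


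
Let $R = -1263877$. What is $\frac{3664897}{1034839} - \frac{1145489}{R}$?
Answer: $\frac{5817375716940}{1307909210803} \approx 4.4478$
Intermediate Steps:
$\frac{3664897}{1034839} - \frac{1145489}{R} = \frac{3664897}{1034839} - \frac{1145489}{-1263877} = 3664897 \cdot \frac{1}{1034839} - - \frac{1145489}{1263877} = \frac{3664897}{1034839} + \frac{1145489}{1263877} = \frac{5817375716940}{1307909210803}$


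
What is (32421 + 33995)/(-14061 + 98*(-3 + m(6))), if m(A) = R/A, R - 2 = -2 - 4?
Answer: -199248/43261 ≈ -4.6057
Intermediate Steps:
R = -4 (R = 2 + (-2 - 4) = 2 - 6 = -4)
m(A) = -4/A
(32421 + 33995)/(-14061 + 98*(-3 + m(6))) = (32421 + 33995)/(-14061 + 98*(-3 - 4/6)) = 66416/(-14061 + 98*(-3 - 4*⅙)) = 66416/(-14061 + 98*(-3 - ⅔)) = 66416/(-14061 + 98*(-11/3)) = 66416/(-14061 - 1078/3) = 66416/(-43261/3) = 66416*(-3/43261) = -199248/43261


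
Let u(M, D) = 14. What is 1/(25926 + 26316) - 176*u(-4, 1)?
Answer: -128724287/52242 ≈ -2464.0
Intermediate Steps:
1/(25926 + 26316) - 176*u(-4, 1) = 1/(25926 + 26316) - 176*14 = 1/52242 - 1*2464 = 1/52242 - 2464 = -128724287/52242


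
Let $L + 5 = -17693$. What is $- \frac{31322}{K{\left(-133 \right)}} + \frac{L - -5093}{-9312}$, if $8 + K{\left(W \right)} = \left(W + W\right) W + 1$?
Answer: $\frac{154180991}{329374752} \approx 0.4681$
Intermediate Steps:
$L = -17698$ ($L = -5 - 17693 = -17698$)
$K{\left(W \right)} = -7 + 2 W^{2}$ ($K{\left(W \right)} = -8 + \left(\left(W + W\right) W + 1\right) = -8 + \left(2 W W + 1\right) = -8 + \left(2 W^{2} + 1\right) = -8 + \left(1 + 2 W^{2}\right) = -7 + 2 W^{2}$)
$- \frac{31322}{K{\left(-133 \right)}} + \frac{L - -5093}{-9312} = - \frac{31322}{-7 + 2 \left(-133\right)^{2}} + \frac{-17698 - -5093}{-9312} = - \frac{31322}{-7 + 2 \cdot 17689} + \left(-17698 + 5093\right) \left(- \frac{1}{9312}\right) = - \frac{31322}{-7 + 35378} - - \frac{12605}{9312} = - \frac{31322}{35371} + \frac{12605}{9312} = \frac{154180991}{329374752}$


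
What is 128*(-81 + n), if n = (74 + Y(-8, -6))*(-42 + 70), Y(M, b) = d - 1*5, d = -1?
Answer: 233344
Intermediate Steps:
Y(M, b) = -6 (Y(M, b) = -1 - 1*5 = -1 - 5 = -6)
n = 1904 (n = (74 - 6)*(-42 + 70) = 68*28 = 1904)
128*(-81 + n) = 128*(-81 + 1904) = 128*1823 = 233344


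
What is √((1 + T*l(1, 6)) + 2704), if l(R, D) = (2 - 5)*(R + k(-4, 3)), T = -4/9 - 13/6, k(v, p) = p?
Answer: √24627/3 ≈ 52.310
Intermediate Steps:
T = -47/18 (T = -4*⅑ - 13*⅙ = -4/9 - 13/6 = -47/18 ≈ -2.6111)
l(R, D) = -9 - 3*R (l(R, D) = (2 - 5)*(R + 3) = -3*(3 + R) = -9 - 3*R)
√((1 + T*l(1, 6)) + 2704) = √((1 - 47*(-9 - 3*1)/18) + 2704) = √((1 - 47*(-9 - 3)/18) + 2704) = √((1 - 47/18*(-12)) + 2704) = √((1 + 94/3) + 2704) = √(97/3 + 2704) = √(8209/3) = √24627/3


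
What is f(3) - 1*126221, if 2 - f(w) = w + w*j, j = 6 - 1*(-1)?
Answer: -126243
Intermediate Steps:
j = 7 (j = 6 + 1 = 7)
f(w) = 2 - 8*w (f(w) = 2 - (w + w*7) = 2 - (w + 7*w) = 2 - 8*w)
f(3) - 1*126221 = (2 - 8*3) - 1*126221 = (2 - 24) - 126221 = -22 - 126221 = -126243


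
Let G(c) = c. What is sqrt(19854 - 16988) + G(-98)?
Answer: -98 + sqrt(2866) ≈ -44.465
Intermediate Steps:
sqrt(19854 - 16988) + G(-98) = sqrt(19854 - 16988) - 98 = sqrt(2866) - 98 = -98 + sqrt(2866)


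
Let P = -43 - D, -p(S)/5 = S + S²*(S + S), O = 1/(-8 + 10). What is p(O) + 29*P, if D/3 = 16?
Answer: -10571/4 ≈ -2642.8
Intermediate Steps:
D = 48 (D = 3*16 = 48)
O = ½ (O = 1/2 = ½ ≈ 0.50000)
p(S) = -10*S³ - 5*S (p(S) = -5*(S + S²*(S + S)) = -5*(S + S²*(2*S)) = -5*(S + 2*S³) = -10*S³ - 5*S)
P = -91 (P = -43 - 1*48 = -43 - 48 = -91)
p(O) + 29*P = (-10*(½)³ - 5*½) + 29*(-91) = (-10*⅛ - 5/2) - 2639 = (-5/4 - 5/2) - 2639 = -15/4 - 2639 = -10571/4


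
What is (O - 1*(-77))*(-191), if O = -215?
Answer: 26358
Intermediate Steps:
(O - 1*(-77))*(-191) = (-215 - 1*(-77))*(-191) = (-215 + 77)*(-191) = -138*(-191) = 26358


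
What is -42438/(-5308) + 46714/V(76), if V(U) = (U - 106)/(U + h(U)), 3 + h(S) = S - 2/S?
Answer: -29242528344/126065 ≈ -2.3196e+5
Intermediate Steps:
h(S) = -3 + S - 2/S (h(S) = -3 + (S - 2/S) = -3 + S - 2/S)
V(U) = (-106 + U)/(-3 - 2/U + 2*U) (V(U) = (U - 106)/(U + (-3 + U - 2/U)) = (-106 + U)/(-3 - 2/U + 2*U))
-42438/(-5308) + 46714/V(76) = -42438/(-5308) + 46714/((-1*76*(-106 + 76)/(2 - 1*76*(-3 + 2*76)))) = -42438*(-1/5308) + 46714/((-1*76*(-30)/(2 - 1*76*(-3 + 152)))) = 21219/2654 + 46714/((-1*76*(-30)/(2 - 1*76*149))) = 21219/2654 + 46714/((-1*76*(-30)/(2 - 11324))) = 21219/2654 + 46714/((-1*76*(-30)/(-11322))) = 21219/2654 + 46714/((-1*76*(-1/11322)*(-30))) = 21219/2654 + 46714/(-380/1887) = 21219/2654 + 46714*(-1887/380) = 21219/2654 - 44074659/190 = -29242528344/126065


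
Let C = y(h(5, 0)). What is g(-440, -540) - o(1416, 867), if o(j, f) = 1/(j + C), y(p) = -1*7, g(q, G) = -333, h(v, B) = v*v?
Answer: -469198/1409 ≈ -333.00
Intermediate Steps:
h(v, B) = v²
y(p) = -7
C = -7
o(j, f) = 1/(-7 + j) (o(j, f) = 1/(j - 7) = 1/(-7 + j))
g(-440, -540) - o(1416, 867) = -333 - 1/(-7 + 1416) = -333 - 1/1409 = -469198/1409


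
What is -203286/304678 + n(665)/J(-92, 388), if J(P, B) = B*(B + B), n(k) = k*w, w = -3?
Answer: -30907403889/45867444832 ≈ -0.67384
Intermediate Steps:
n(k) = -3*k (n(k) = k*(-3) = -3*k)
J(P, B) = 2*B² (J(P, B) = B*(2*B) = 2*B²)
-203286/304678 + n(665)/J(-92, 388) = -203286/304678 + (-3*665)/((2*388²)) = -203286*1/304678 - 1995/(2*150544) = -101643/152339 - 1995/301088 = -30907403889/45867444832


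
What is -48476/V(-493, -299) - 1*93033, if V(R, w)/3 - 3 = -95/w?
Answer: -72840133/744 ≈ -97903.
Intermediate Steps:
V(R, w) = 9 - 285/w (V(R, w) = 9 + 3*(-95/w) = 9 - 285/w)
-48476/V(-493, -299) - 1*93033 = -48476/(9 - 285/(-299)) - 1*93033 = -48476/(9 - 285*(-1/299)) - 93033 = -48476/(9 + 285/299) - 93033 = -48476/2976/299 - 93033 = -48476*299/2976 - 93033 = -3623581/744 - 93033 = -72840133/744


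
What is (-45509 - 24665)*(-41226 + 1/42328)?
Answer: 4709793128773/1628 ≈ 2.8930e+9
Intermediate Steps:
(-45509 - 24665)*(-41226 + 1/42328) = -70174*(-41226 + 1/42328) = -70174*(-1745014127/42328) = 4709793128773/1628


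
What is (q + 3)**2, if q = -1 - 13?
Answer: 121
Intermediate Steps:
q = -14
(q + 3)**2 = (-14 + 3)**2 = (-11)**2 = 121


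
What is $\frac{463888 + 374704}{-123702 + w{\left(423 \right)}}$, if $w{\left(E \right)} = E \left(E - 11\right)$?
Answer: $\frac{419296}{25287} \approx 16.581$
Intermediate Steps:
$w{\left(E \right)} = E \left(-11 + E\right)$
$\frac{463888 + 374704}{-123702 + w{\left(423 \right)}} = \frac{463888 + 374704}{-123702 + 423 \left(-11 + 423\right)} = \frac{838592}{-123702 + 423 \cdot 412} = \frac{838592}{-123702 + 174276} = \frac{838592}{50574} = 838592 \cdot \frac{1}{50574} = \frac{419296}{25287}$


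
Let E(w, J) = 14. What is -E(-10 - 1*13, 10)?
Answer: -14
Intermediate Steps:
-E(-10 - 1*13, 10) = -1*14 = -14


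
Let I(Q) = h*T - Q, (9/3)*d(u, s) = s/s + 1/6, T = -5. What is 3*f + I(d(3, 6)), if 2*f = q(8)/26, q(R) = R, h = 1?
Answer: -1153/234 ≈ -4.9274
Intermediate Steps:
d(u, s) = 7/18 (d(u, s) = (s/s + 1/6)/3 = (1 + 1*(⅙))/3 = (1 + ⅙)/3 = (⅓)*(7/6) = 7/18)
I(Q) = -5 - Q (I(Q) = 1*(-5) - Q = -5 - Q)
f = 2/13 (f = (8/26)/2 = (8*(1/26))/2 = (½)*(4/13) = 2/13 ≈ 0.15385)
3*f + I(d(3, 6)) = 3*(2/13) + (-5 - 1*7/18) = 6/13 + (-5 - 7/18) = 6/13 - 97/18 = -1153/234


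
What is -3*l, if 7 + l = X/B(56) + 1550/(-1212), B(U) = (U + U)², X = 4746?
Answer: 2144899/90496 ≈ 23.702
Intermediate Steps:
B(U) = 4*U² (B(U) = (2*U)² = 4*U²)
l = -2144899/271488 (l = -7 + (4746/((4*56²)) + 1550/(-1212)) = -7 + (4746/((4*3136)) + 1550*(-1/1212)) = -7 + (4746/12544 - 775/606) = -7 + (4746*(1/12544) - 775/606) = -7 + (339/896 - 775/606) = -7 - 244483/271488 = -2144899/271488 ≈ -7.9005)
-3*l = -3*(-2144899/271488) = 2144899/90496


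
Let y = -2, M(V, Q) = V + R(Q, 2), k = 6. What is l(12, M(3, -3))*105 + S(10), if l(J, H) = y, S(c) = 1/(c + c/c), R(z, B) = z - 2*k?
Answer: -2309/11 ≈ -209.91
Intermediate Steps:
R(z, B) = -12 + z (R(z, B) = z - 2*6 = z - 12 = -12 + z)
M(V, Q) = -12 + Q + V (M(V, Q) = V + (-12 + Q) = -12 + Q + V)
S(c) = 1/(1 + c) (S(c) = 1/(c + 1) = 1/(1 + c))
l(J, H) = -2
l(12, M(3, -3))*105 + S(10) = -2*105 + 1/(1 + 10) = -210 + 1/11 = -2309/11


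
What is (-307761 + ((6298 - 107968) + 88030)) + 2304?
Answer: -319097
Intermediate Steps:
(-307761 + ((6298 - 107968) + 88030)) + 2304 = (-307761 + (-101670 + 88030)) + 2304 = (-307761 - 13640) + 2304 = -321401 + 2304 = -319097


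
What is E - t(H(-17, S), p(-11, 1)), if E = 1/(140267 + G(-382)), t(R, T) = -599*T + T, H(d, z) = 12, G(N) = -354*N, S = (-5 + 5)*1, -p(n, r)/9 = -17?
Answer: 25206139531/275495 ≈ 91494.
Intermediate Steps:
p(n, r) = 153 (p(n, r) = -9*(-17) = 153)
S = 0 (S = 0*1 = 0)
t(R, T) = -598*T
E = 1/275495 (E = 1/(140267 - 354*(-382)) = 1/(140267 + 135228) = 1/275495 ≈ 3.6298e-6)
E - t(H(-17, S), p(-11, 1)) = 1/275495 - (-598)*153 = 1/275495 - 1*(-91494) = 1/275495 + 91494 = 25206139531/275495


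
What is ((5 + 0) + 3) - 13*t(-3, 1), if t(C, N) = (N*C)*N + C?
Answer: 86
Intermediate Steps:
t(C, N) = C + C*N² (t(C, N) = (C*N)*N + C = C*N² + C = C + C*N²)
((5 + 0) + 3) - 13*t(-3, 1) = ((5 + 0) + 3) - (-39)*(1 + 1²) = (5 + 3) - (-39)*(1 + 1) = 8 - (-39)*2 = 8 - 13*(-6) = 8 + 78 = 86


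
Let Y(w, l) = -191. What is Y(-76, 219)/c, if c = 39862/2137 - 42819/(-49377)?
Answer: -6718020653/686590059 ≈ -9.7846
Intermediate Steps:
c = 686590059/35172883 (c = 39862*(1/2137) - 42819*(-1/49377) = 39862/2137 + 14273/16459 = 686590059/35172883 ≈ 19.520)
Y(-76, 219)/c = -191/686590059/35172883 = -191*35172883/686590059 = -6718020653/686590059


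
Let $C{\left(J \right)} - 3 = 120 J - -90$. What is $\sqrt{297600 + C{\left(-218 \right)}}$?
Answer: $\sqrt{271533} \approx 521.09$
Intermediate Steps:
$C{\left(J \right)} = 93 + 120 J$ ($C{\left(J \right)} = 3 + \left(120 J - -90\right) = 3 + \left(120 J + 90\right) = 3 + \left(90 + 120 J\right) = 93 + 120 J$)
$\sqrt{297600 + C{\left(-218 \right)}} = \sqrt{297600 + \left(93 + 120 \left(-218\right)\right)} = \sqrt{297600 + \left(93 - 26160\right)} = \sqrt{297600 - 26067} = \sqrt{271533}$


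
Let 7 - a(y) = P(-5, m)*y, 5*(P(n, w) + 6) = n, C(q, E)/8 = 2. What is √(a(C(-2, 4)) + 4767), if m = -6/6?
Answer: √4886 ≈ 69.900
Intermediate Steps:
m = -1 (m = -6*⅙ = -1)
C(q, E) = 16 (C(q, E) = 8*2 = 16)
P(n, w) = -6 + n/5
a(y) = 7 + 7*y (a(y) = 7 - (-6 + (⅕)*(-5))*y = 7 - (-6 - 1)*y = 7 - (-7)*y = 7 + 7*y)
√(a(C(-2, 4)) + 4767) = √((7 + 7*16) + 4767) = √((7 + 112) + 4767) = √(119 + 4767) = √4886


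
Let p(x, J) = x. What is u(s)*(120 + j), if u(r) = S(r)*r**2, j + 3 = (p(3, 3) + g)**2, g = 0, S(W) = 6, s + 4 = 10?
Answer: 27216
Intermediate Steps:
s = 6 (s = -4 + 10 = 6)
j = 6 (j = -3 + (3 + 0)**2 = -3 + 3**2 = -3 + 9 = 6)
u(r) = 6*r**2
u(s)*(120 + j) = (6*6**2)*(120 + 6) = (6*36)*126 = 216*126 = 27216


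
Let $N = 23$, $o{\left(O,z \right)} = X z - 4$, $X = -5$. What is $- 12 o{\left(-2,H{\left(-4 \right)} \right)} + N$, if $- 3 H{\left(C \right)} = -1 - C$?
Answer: $11$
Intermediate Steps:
$H{\left(C \right)} = \frac{1}{3} + \frac{C}{3}$ ($H{\left(C \right)} = - \frac{-1 - C}{3} = \frac{1}{3} + \frac{C}{3}$)
$o{\left(O,z \right)} = -4 - 5 z$ ($o{\left(O,z \right)} = - 5 z - 4 = -4 - 5 z$)
$- 12 o{\left(-2,H{\left(-4 \right)} \right)} + N = - 12 \left(-4 - 5 \left(\frac{1}{3} + \frac{1}{3} \left(-4\right)\right)\right) + 23 = - 12 \left(-4 - 5 \left(\frac{1}{3} - \frac{4}{3}\right)\right) + 23 = - 12 \left(-4 - -5\right) + 23 = - 12 \left(-4 + 5\right) + 23 = \left(-12\right) 1 + 23 = -12 + 23 = 11$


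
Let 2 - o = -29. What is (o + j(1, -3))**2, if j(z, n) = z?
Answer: 1024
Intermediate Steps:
o = 31 (o = 2 - 1*(-29) = 2 + 29 = 31)
(o + j(1, -3))**2 = (31 + 1)**2 = 32**2 = 1024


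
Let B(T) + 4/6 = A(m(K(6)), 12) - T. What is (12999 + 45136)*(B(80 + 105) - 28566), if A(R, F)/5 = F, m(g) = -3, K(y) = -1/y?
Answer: -5003970125/3 ≈ -1.6680e+9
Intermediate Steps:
A(R, F) = 5*F
B(T) = 178/3 - T (B(T) = -⅔ + (5*12 - T) = -⅔ + (60 - T) = 178/3 - T)
(12999 + 45136)*(B(80 + 105) - 28566) = (12999 + 45136)*((178/3 - (80 + 105)) - 28566) = 58135*((178/3 - 1*185) - 28566) = 58135*((178/3 - 185) - 28566) = 58135*(-377/3 - 28566) = 58135*(-86075/3) = -5003970125/3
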